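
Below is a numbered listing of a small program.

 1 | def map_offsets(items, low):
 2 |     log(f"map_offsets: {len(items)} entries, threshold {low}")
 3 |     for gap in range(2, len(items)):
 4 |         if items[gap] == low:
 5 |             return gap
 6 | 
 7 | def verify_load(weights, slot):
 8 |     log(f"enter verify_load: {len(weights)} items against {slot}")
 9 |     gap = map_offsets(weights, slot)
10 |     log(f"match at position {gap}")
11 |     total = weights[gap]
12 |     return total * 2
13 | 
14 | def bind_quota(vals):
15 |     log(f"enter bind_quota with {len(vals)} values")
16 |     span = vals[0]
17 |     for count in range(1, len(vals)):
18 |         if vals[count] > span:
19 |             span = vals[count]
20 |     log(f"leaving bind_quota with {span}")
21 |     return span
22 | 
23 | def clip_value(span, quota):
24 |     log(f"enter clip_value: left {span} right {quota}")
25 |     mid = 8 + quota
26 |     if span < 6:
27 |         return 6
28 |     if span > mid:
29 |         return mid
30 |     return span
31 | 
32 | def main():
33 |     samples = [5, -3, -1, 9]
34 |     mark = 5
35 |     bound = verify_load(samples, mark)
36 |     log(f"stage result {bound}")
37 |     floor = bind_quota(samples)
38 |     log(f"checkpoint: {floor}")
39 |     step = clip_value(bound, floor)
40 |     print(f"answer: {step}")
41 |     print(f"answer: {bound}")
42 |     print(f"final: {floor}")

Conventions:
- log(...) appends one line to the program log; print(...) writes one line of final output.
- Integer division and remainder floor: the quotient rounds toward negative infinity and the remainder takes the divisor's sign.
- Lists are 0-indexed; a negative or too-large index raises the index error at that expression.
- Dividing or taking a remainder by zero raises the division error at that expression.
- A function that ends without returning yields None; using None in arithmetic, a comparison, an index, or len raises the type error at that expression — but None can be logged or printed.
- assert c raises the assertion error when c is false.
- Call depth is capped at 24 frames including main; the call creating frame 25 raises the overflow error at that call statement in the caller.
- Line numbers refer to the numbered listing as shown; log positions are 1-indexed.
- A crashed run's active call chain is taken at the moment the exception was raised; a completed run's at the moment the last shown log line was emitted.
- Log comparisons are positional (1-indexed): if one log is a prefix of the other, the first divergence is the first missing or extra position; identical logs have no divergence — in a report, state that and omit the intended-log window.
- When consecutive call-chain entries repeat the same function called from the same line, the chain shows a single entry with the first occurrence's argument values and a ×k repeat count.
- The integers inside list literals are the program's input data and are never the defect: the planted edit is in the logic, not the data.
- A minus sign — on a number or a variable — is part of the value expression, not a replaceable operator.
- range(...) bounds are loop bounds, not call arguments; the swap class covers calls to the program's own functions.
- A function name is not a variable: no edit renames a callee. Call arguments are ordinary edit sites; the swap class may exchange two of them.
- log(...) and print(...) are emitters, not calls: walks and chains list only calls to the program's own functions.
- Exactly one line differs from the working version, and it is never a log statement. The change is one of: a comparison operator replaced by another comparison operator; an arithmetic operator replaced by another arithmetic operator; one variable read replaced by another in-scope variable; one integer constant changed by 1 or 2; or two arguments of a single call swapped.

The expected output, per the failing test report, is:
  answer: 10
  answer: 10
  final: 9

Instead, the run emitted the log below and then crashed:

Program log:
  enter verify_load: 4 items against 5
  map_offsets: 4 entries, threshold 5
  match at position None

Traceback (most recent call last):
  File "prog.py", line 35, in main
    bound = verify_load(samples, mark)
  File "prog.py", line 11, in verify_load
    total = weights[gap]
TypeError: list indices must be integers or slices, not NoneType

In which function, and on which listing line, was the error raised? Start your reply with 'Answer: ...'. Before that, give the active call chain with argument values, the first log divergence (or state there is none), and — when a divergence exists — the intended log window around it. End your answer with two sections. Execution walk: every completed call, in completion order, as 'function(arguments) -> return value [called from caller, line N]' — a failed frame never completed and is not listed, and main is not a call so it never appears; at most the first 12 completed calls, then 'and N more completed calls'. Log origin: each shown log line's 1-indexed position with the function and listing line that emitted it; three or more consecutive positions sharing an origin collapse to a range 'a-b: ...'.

Answer: the error was raised in verify_load, line 11.
Key fact: The log first diverges at position 3: the faulty run prints 'match at position None' where the working version prints 'match at position 0'.
Call chain: main -> verify_load([5, -3, -1, 9], 5) (called at line 35).
First divergence: at position 3 the run shows 'match at position None' where the working version logs 'match at position 0'.
Intended log window:
  1: enter verify_load: 4 items against 5
  2: map_offsets: 4 entries, threshold 5
  3: match at position 0
  4: stage result 10
Execution walk:
  map_offsets([5, -3, -1, 9], 5) -> None  [called from verify_load, line 9]
Log line origins:
  1 — verify_load, line 8
  2 — map_offsets, line 2
  3 — verify_load, line 10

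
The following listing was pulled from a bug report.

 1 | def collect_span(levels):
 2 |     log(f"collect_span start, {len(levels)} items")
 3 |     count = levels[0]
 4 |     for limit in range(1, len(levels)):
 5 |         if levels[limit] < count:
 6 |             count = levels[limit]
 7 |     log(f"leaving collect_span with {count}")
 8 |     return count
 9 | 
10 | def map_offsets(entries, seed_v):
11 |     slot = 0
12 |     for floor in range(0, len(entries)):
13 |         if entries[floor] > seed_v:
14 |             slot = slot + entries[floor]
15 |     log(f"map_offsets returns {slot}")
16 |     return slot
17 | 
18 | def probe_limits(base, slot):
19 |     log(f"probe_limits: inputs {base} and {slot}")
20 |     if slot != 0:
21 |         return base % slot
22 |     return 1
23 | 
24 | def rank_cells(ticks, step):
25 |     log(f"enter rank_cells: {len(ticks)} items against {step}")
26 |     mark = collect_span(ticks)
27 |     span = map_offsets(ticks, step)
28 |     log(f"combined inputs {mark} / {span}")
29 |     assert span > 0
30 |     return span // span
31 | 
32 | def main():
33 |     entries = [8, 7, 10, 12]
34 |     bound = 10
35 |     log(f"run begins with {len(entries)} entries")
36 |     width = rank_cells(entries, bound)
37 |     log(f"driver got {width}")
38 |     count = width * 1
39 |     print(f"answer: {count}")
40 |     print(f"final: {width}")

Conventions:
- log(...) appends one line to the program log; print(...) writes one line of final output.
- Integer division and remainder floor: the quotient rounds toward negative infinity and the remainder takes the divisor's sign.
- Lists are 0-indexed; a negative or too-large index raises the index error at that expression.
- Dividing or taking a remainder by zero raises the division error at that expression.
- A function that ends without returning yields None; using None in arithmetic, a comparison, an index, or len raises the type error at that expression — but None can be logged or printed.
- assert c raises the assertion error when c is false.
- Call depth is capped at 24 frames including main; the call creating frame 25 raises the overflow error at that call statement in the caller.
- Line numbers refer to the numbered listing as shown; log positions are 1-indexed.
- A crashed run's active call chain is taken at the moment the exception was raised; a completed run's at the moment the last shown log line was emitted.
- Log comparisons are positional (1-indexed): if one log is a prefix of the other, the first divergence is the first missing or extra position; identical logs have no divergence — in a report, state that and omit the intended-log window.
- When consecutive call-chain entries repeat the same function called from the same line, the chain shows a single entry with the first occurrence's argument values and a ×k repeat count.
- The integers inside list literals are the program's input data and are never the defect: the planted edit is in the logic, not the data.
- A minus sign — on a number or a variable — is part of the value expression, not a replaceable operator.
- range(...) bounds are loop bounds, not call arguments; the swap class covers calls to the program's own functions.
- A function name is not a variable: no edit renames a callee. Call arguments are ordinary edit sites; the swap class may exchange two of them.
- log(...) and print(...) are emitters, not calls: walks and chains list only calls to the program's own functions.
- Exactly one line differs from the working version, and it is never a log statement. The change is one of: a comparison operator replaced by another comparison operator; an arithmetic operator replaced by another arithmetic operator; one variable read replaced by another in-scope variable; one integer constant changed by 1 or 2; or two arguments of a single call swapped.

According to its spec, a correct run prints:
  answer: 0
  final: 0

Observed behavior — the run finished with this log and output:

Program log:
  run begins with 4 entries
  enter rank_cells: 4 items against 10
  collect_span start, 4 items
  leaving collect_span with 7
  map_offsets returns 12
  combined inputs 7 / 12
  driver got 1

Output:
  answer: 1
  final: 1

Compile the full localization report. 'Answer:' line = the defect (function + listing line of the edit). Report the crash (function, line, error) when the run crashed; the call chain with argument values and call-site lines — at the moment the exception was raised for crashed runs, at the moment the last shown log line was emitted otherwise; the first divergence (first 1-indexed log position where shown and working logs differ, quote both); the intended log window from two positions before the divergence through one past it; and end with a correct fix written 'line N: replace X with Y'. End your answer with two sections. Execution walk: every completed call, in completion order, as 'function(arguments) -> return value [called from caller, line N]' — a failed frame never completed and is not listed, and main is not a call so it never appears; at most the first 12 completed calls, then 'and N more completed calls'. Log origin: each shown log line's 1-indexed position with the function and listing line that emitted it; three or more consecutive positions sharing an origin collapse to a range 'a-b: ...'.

Answer: the defect is in rank_cells at line 30.
Key observation: At log position 7 the runs split — shown 'driver got 1', but the working version logs 'driver got 0'.
Call chain: main.
First divergence: at position 7 the run shows 'driver got 1' where the working version logs 'driver got 0'.
Intended log window:
  5: map_offsets returns 12
  6: combined inputs 7 / 12
  7: driver got 0
Execution walk:
  collect_span([8, 7, 10, 12]) -> 7  [called from rank_cells, line 26]
  map_offsets([8, 7, 10, 12], 10) -> 12  [called from rank_cells, line 27]
  rank_cells([8, 7, 10, 12], 10) -> 1  [called from main, line 36]
Log origins:
  1 — main, line 35
  2 — rank_cells, line 25
  3 — collect_span, line 2
  4 — collect_span, line 7
  5 — map_offsets, line 15
  6 — rank_cells, line 28
  7 — main, line 37
A correct fix: line 30: replace `span // span` with `mark // span`.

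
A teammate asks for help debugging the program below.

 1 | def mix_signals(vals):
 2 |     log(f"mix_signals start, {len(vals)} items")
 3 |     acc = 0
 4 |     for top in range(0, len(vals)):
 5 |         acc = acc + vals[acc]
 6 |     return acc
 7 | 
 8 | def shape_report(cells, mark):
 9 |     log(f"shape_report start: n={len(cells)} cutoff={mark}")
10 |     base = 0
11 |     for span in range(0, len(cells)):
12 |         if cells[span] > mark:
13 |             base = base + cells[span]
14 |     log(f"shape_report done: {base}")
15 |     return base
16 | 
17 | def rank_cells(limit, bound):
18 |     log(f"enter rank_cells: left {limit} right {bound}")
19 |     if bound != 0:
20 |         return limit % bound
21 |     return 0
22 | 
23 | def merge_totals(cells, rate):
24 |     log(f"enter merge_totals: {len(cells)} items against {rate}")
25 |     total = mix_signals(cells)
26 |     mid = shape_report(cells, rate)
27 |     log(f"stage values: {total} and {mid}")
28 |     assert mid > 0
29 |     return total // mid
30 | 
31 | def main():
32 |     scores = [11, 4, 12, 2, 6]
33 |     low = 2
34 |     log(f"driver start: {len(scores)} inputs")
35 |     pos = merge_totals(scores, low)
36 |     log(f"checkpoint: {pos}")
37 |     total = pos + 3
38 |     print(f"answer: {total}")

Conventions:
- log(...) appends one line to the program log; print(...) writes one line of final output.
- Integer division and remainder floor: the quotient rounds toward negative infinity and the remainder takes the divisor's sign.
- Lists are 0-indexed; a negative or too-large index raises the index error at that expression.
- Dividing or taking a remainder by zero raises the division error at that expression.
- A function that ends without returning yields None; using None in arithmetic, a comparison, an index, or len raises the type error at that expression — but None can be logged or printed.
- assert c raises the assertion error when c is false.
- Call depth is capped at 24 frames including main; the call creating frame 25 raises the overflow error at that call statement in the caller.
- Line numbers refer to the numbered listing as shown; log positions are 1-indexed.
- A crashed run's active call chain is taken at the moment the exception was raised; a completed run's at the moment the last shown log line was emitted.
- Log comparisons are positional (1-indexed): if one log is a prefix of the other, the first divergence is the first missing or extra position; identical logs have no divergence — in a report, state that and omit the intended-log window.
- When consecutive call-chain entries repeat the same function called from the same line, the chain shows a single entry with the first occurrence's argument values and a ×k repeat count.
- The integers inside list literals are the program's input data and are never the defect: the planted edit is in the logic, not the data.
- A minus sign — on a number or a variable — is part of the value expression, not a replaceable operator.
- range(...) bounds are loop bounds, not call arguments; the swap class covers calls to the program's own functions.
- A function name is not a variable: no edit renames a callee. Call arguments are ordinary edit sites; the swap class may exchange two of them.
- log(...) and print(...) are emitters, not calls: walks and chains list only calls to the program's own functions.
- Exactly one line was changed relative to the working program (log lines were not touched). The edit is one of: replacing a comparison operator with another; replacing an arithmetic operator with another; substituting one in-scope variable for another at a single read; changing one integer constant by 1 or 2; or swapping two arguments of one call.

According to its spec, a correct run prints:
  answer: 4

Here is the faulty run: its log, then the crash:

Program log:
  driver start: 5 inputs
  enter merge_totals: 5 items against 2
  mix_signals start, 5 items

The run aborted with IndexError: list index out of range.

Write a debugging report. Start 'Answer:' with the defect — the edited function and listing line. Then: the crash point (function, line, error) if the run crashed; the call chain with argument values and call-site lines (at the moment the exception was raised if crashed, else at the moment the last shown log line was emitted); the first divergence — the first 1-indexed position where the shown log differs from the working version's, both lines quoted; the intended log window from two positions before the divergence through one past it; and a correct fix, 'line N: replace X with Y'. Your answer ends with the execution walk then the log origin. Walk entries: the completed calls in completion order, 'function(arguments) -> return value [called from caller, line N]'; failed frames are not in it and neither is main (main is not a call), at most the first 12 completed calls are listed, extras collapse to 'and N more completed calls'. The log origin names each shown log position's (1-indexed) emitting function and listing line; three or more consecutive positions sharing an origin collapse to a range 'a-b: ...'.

Answer: the defect is in mix_signals at line 5.
Key observation: Only 3 log lines were emitted before the run died; the intended continuation was 'shape_report start: n=5 cutoff=2'.
Crash: mix_signals, line 5, IndexError.
Call chain: main -> merge_totals([11, 4, 12, 2, 6], 2) (called at line 35) -> mix_signals([11, 4, 12, 2, 6]) (called at line 25).
First divergence: position 4 — after 3 matching lines the faulty run goes silent; intended next line 'shape_report start: n=5 cutoff=2'.
Intended log window:
  2: enter merge_totals: 5 items against 2
  3: mix_signals start, 5 items
  4: shape_report start: n=5 cutoff=2
  5: shape_report done: 33
Execution walk:
  (no call completed)
Log origin:
  1: emitted by main (line 34)
  2: emitted by merge_totals (line 24)
  3: emitted by mix_signals (line 2)
A correct fix: line 5: replace `vals[acc]` with `vals[top]`.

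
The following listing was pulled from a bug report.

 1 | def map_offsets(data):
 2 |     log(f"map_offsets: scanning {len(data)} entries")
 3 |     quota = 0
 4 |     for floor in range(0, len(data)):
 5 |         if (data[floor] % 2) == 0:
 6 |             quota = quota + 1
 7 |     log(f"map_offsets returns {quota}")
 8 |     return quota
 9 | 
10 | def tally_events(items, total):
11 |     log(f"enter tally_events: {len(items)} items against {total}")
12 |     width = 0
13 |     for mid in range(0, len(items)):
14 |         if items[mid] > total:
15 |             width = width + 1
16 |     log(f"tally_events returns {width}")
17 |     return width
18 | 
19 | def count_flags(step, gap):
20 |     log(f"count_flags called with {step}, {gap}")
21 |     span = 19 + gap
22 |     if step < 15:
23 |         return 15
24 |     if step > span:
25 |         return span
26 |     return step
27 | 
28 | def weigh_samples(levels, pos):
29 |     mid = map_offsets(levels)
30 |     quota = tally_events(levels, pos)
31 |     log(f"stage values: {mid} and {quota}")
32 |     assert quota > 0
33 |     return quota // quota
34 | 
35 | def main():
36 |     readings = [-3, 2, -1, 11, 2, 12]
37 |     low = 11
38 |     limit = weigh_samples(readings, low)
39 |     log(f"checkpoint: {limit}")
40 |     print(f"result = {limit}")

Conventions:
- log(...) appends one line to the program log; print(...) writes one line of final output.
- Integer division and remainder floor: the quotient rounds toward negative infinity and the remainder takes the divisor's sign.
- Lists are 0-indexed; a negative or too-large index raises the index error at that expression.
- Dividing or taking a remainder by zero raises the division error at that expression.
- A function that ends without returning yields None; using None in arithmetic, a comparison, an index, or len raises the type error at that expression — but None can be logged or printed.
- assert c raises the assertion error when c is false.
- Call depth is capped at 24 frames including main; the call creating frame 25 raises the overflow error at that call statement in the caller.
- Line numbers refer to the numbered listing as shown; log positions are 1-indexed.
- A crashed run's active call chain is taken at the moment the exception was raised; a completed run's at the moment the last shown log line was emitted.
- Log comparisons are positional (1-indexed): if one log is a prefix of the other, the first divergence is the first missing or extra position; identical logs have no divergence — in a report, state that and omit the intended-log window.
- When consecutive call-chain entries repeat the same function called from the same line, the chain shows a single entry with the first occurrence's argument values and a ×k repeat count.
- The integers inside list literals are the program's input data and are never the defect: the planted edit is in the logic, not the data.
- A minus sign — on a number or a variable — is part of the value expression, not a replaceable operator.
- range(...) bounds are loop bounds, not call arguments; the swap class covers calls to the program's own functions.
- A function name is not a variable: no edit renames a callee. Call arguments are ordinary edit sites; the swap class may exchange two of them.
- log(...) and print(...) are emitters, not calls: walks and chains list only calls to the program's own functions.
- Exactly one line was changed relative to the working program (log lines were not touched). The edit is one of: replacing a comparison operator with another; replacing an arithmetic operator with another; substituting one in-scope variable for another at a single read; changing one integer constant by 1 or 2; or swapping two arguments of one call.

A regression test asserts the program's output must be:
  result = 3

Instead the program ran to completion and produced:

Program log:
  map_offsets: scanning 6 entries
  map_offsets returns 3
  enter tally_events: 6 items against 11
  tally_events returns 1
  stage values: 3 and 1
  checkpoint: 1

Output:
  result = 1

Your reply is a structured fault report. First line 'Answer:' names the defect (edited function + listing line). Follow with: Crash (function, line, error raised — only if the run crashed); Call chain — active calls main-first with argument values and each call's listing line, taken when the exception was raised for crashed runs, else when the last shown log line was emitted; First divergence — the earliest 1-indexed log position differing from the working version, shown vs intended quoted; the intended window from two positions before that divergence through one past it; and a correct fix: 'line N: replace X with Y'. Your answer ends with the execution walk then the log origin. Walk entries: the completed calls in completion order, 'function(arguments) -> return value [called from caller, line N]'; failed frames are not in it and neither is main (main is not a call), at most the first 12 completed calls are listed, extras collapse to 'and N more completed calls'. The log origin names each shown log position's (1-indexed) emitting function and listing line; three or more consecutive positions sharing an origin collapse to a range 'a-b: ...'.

Answer: the defect is in weigh_samples at line 33.
Key observation: Position 6 is the first bad log line: 'checkpoint: 1' should read 'checkpoint: 3'.
Call chain: main.
First divergence: position 6; shown 'checkpoint: 1' vs intended 'checkpoint: 3'.
Intended log window:
  4: tally_events returns 1
  5: stage values: 3 and 1
  6: checkpoint: 3
Execution walk:
  map_offsets([-3, 2, -1, 11, 2, 12]) -> 3  [called from weigh_samples, line 29]
  tally_events([-3, 2, -1, 11, 2, 12], 11) -> 1  [called from weigh_samples, line 30]
  weigh_samples([-3, 2, -1, 11, 2, 12], 11) -> 1  [called from main, line 38]
Origin of each log line:
  1: logged in map_offsets at line 2
  2: logged in map_offsets at line 7
  3: logged in tally_events at line 11
  4: logged in tally_events at line 16
  5: logged in weigh_samples at line 31
  6: logged in main at line 39
A correct fix: line 33: replace `quota // quota` with `mid // quota`.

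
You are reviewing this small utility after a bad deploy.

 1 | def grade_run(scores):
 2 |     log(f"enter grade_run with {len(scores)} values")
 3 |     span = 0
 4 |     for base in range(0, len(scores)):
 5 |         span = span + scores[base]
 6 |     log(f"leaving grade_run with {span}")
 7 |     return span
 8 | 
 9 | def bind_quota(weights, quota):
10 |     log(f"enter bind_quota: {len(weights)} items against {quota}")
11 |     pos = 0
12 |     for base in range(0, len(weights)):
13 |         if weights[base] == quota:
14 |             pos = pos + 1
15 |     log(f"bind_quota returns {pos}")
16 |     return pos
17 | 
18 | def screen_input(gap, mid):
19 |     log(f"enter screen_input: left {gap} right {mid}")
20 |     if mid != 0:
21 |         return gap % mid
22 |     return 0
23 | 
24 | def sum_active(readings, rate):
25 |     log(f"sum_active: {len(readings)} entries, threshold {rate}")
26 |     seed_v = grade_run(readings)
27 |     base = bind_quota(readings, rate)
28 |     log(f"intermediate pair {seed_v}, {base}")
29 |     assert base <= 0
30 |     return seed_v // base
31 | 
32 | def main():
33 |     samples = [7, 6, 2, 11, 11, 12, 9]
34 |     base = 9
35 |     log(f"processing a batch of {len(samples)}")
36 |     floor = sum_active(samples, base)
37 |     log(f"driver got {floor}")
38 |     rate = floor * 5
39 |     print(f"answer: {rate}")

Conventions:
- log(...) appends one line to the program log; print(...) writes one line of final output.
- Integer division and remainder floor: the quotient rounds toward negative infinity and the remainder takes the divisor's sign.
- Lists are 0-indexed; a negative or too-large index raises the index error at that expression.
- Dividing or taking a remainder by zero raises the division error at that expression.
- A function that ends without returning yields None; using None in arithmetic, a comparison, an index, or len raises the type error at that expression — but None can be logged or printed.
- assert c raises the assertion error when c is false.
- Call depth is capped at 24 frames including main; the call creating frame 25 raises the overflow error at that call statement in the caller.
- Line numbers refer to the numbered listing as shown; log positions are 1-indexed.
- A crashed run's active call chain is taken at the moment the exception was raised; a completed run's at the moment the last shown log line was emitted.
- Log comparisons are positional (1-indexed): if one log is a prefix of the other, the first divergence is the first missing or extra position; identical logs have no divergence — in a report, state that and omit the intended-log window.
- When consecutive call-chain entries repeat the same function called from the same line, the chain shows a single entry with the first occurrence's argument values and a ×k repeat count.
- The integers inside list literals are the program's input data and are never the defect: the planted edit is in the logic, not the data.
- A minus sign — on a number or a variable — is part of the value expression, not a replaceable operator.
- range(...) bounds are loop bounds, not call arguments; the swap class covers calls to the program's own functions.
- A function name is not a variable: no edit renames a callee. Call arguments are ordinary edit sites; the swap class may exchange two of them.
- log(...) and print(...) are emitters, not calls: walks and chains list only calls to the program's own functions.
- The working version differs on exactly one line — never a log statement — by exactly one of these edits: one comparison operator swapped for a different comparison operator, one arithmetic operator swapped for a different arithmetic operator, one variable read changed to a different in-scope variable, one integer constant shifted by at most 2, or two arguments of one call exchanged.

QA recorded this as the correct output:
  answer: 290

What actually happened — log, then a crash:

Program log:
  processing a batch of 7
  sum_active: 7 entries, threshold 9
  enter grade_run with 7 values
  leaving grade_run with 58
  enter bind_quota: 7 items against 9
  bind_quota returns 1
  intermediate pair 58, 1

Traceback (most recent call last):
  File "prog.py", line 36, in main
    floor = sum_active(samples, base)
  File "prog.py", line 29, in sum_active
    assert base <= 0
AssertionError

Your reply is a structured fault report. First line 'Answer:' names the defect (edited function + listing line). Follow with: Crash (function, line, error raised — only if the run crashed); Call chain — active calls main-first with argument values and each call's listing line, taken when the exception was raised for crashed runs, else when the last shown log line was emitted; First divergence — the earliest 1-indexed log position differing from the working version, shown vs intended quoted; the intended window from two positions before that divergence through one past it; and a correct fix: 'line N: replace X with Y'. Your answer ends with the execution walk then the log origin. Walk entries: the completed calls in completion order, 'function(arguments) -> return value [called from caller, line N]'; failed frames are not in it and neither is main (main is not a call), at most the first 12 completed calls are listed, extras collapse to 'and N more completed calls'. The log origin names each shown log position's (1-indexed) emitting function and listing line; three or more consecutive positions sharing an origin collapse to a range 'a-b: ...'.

Answer: the defect is in sum_active at line 29.
The tell: The log ends early — 7 lines, where the working version next logs 'driver got 58'.
Crash: sum_active, line 29, AssertionError.
Call chain: main -> sum_active([7, 6, 2, 11, 11, 12, 9], 9) (called at line 36).
First divergence: position 8; the shown log stops at 7 lines while the working version next logs 'driver got 58'.
Intended log window:
  6: bind_quota returns 1
  7: intermediate pair 58, 1
  8: driver got 58
Execution walk:
  grade_run([7, 6, 2, 11, 11, 12, 9]) -> 58  [called from sum_active, line 26]
  bind_quota([7, 6, 2, 11, 11, 12, 9], 9) -> 1  [called from sum_active, line 27]
Log line origins:
  1: emitted by main (line 35)
  2: emitted by sum_active (line 25)
  3: emitted by grade_run (line 2)
  4: emitted by grade_run (line 6)
  5: emitted by bind_quota (line 10)
  6: emitted by bind_quota (line 15)
  7: emitted by sum_active (line 28)
A correct fix: line 29: replace `<=` with `>`.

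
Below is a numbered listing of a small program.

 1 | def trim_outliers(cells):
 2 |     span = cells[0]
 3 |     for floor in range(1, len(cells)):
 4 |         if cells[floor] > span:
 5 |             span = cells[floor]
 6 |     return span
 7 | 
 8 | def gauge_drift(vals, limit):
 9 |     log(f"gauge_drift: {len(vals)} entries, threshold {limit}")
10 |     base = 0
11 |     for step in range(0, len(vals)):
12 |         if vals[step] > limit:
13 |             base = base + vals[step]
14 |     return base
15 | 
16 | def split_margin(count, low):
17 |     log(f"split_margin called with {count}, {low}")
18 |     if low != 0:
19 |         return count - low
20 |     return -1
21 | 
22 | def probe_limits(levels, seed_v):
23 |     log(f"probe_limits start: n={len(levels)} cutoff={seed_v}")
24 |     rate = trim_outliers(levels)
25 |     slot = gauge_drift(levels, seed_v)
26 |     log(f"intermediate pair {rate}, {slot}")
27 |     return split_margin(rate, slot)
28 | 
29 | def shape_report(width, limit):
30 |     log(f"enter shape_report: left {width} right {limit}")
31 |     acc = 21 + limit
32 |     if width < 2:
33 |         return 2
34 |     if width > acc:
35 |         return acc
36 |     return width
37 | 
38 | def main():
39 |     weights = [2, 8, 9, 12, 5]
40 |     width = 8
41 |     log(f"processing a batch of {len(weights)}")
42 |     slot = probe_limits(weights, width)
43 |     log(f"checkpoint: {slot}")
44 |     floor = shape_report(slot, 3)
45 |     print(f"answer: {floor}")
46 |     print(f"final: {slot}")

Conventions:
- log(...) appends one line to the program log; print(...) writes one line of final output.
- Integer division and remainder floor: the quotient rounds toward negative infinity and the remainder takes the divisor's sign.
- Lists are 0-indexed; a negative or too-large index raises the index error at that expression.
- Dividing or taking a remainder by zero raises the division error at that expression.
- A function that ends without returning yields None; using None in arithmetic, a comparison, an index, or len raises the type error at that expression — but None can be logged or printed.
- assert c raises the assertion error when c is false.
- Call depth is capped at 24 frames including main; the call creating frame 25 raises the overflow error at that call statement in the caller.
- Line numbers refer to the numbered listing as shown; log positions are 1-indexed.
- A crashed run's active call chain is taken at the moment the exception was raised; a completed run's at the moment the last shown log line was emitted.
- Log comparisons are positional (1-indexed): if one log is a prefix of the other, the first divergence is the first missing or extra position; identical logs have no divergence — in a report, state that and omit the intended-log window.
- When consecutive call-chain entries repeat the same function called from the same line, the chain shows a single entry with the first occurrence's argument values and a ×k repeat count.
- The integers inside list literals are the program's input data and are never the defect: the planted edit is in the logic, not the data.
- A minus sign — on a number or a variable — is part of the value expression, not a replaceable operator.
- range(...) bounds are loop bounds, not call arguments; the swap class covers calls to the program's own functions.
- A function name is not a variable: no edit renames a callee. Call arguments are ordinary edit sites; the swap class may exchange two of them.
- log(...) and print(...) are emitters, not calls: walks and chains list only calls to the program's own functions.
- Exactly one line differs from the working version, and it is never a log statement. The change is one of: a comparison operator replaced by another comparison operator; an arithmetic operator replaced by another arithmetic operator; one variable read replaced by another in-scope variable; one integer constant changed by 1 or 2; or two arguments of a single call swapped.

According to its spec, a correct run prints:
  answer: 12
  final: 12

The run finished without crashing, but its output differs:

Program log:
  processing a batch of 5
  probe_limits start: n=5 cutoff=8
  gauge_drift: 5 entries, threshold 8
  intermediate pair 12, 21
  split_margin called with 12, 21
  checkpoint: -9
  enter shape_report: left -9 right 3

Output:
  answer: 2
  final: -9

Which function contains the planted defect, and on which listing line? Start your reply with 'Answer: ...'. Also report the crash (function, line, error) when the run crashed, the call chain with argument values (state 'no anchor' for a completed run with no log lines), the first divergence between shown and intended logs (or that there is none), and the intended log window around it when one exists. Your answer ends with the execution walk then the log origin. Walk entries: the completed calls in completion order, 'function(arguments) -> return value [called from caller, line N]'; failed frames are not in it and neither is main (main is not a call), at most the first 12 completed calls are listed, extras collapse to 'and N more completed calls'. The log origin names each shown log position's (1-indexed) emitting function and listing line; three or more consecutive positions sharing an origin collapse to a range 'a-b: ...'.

Answer: the defect is in split_margin at line 19.
Key observation: Log line 6 is where behavior first shows: 'checkpoint: -9' appears instead of 'checkpoint: 12'.
Call chain: main -> shape_report(-9, 3) (called at line 44).
First divergence: position 6; shown 'checkpoint: -9' vs intended 'checkpoint: 12'.
Intended log window:
  4: intermediate pair 12, 21
  5: split_margin called with 12, 21
  6: checkpoint: 12
  7: enter shape_report: left 12 right 3
Execution walk:
  trim_outliers([2, 8, 9, 12, 5]) -> 12  [called from probe_limits, line 24]
  gauge_drift([2, 8, 9, 12, 5], 8) -> 21  [called from probe_limits, line 25]
  split_margin(12, 21) -> -9  [called from probe_limits, line 27]
  probe_limits([2, 8, 9, 12, 5], 8) -> -9  [called from main, line 42]
  shape_report(-9, 3) -> 2  [called from main, line 44]
Log line origins:
  1: logged in main at line 41
  2: logged in probe_limits at line 23
  3: logged in gauge_drift at line 9
  4: logged in probe_limits at line 26
  5: logged in split_margin at line 17
  6: logged in main at line 43
  7: logged in shape_report at line 30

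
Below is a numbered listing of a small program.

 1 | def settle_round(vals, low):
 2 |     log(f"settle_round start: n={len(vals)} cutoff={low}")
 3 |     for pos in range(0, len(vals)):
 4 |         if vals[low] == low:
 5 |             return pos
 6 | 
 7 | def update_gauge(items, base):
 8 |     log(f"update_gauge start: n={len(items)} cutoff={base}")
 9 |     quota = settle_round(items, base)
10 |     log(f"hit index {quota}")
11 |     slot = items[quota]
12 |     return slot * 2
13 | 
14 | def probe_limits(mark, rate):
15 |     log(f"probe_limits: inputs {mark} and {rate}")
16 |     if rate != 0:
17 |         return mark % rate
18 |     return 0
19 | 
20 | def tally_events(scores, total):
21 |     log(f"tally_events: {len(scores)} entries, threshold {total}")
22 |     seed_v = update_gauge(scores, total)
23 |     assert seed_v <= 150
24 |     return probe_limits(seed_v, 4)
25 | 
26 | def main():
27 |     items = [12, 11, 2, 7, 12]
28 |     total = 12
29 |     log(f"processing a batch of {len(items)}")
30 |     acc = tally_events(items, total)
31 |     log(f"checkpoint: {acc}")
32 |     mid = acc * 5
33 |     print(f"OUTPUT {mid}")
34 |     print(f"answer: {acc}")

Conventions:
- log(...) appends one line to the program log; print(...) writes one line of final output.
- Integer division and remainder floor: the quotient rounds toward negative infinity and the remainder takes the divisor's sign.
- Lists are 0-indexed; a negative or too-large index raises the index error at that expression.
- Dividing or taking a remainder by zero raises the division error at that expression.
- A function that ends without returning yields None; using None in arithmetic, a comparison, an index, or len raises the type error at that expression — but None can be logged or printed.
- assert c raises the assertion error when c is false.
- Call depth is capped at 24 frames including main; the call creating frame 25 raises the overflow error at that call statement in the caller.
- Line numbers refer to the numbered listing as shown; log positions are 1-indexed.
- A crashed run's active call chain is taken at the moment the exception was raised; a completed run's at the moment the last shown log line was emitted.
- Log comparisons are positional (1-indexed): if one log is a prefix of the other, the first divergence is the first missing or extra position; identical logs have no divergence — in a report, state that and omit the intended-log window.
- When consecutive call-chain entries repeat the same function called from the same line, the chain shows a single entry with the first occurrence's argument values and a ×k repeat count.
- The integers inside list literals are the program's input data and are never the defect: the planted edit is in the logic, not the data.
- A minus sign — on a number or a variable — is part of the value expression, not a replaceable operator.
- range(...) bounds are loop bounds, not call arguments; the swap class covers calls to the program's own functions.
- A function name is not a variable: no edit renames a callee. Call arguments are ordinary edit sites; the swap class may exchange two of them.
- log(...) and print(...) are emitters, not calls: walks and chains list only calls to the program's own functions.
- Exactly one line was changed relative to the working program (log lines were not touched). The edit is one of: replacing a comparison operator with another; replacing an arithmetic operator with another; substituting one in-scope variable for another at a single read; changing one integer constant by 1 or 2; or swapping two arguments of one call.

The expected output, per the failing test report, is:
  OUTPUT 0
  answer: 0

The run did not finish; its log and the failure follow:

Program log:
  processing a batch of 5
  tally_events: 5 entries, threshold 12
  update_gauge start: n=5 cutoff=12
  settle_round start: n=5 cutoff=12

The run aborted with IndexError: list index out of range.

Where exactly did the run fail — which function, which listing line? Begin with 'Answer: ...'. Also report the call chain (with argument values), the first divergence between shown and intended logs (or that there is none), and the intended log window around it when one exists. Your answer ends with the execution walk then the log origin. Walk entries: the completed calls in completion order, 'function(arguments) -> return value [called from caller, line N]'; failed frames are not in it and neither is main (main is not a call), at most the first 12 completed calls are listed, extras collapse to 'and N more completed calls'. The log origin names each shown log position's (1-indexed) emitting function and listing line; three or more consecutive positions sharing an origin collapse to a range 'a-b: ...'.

Answer: the error was raised in settle_round, line 4.
Key observation: The faulty run's log stops after 4 lines; the working version's next line would be 'hit index 0'.
Call chain: main -> tally_events([12, 11, 2, 7, 12], 12) (called at line 30) -> update_gauge([12, 11, 2, 7, 12], 12) (called at line 22) -> settle_round([12, 11, 2, 7, 12], 12) (called at line 9).
First divergence: position 5; the shown log stops at 4 lines while the working version next logs 'hit index 0'.
Intended log window:
  3: update_gauge start: n=5 cutoff=12
  4: settle_round start: n=5 cutoff=12
  5: hit index 0
  6: probe_limits: inputs 24 and 4
Execution walk:
  (no call completed)
Log line origins:
  1: emitted by main (line 29)
  2: emitted by tally_events (line 21)
  3: emitted by update_gauge (line 8)
  4: emitted by settle_round (line 2)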